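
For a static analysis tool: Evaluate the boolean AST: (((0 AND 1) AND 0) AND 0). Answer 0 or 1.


Step 1: Evaluate inner node
  0 AND 1 = 0
Step 2: Evaluate next node
  0 AND 0 = 0
Step 3: Evaluate root node
  0 AND 0 = 0

0


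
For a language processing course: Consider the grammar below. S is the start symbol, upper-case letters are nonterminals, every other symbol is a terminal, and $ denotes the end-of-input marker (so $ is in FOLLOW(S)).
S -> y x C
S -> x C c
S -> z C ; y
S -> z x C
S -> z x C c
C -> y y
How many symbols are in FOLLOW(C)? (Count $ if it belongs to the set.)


S is the start symbol and does not occur in any rule body, so FOLLOW(S) = {$}.
Examining every occurrence of C in a rule body:
  S -> y x C : C is at the right end -> add FOLLOW(S) = {$}
  S -> x C c : C is followed by terminal 'c' -> add 'c'
  S -> z C ; y : C is followed by terminal ';' -> add ';'
  S -> z x C : C is at the right end -> add FOLLOW(S) = {$} (already in the set)
  S -> z x C c : C is followed by terminal 'c' -> add 'c' (already in the set)
  C -> y y : C does not occur in the body -> contributes nothing
FOLLOW(C) = {;, c, $}
Count: 3

3


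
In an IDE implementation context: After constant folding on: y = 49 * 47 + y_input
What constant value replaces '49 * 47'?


Identifying constant sub-expression:
  Original: y = 49 * 47 + y_input
  49 and 47 are both compile-time constants
  Evaluating: 49 * 47 = 2303
  After folding: y = 2303 + y_input

2303


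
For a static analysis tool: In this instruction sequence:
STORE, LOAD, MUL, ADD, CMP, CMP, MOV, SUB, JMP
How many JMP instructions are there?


Scanning instruction sequence for JMP:
  Position 1: STORE
  Position 2: LOAD
  Position 3: MUL
  Position 4: ADD
  Position 5: CMP
  Position 6: CMP
  Position 7: MOV
  Position 8: SUB
  Position 9: JMP <- MATCH
Matches at positions: [9]
Total JMP count: 1

1


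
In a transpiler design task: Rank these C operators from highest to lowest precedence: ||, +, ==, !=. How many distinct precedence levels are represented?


Looking up precedence for each operator:
  || -> precedence 1
  + -> precedence 5
  == -> precedence 3
  != -> precedence 3
Sorted highest to lowest: +, ==, !=, ||
Distinct precedence values: [5, 3, 1]
Number of distinct levels: 3

3


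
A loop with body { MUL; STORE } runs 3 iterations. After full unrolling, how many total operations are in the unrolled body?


Loop body operations: MUL, STORE (2 ops per iteration)
Unrolling 3 iterations:
  Iteration 1: MUL, STORE (2 ops)
  Iteration 2: MUL, STORE (2 ops)
  Iteration 3: MUL, STORE (2 ops)
Total: 3 iterations * 2 ops/iter = 6 operations

6


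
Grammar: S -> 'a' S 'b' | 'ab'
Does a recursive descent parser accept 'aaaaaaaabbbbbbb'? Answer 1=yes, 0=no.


Grammar accepts strings of the form a^n b^n (n >= 1)
Word: 'aaaaaaaabbbbbbb'
Counting: 8 a's and 7 b's
Check: 8 == 7? No
Mismatch: a-count != b-count
Rejected

0


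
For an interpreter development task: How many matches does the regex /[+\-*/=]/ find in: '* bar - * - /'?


Pattern: /[+\-*/=]/ (operators)
Input: '* bar - * - /'
Scanning for matches:
  Match 1: '*'
  Match 2: '-'
  Match 3: '*'
  Match 4: '-'
  Match 5: '/'
Total matches: 5

5


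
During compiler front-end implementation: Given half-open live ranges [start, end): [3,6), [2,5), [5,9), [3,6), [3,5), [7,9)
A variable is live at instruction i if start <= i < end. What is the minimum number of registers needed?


Live ranges:
  Var0: [3, 6)
  Var1: [2, 5)
  Var2: [5, 9)
  Var3: [3, 6)
  Var4: [3, 5)
  Var5: [7, 9)
Sweep-line events (position, delta, active):
  pos=2 start -> active=1
  pos=3 start -> active=2
  pos=3 start -> active=3
  pos=3 start -> active=4
  pos=5 end -> active=3
  pos=5 end -> active=2
  pos=5 start -> active=3
  pos=6 end -> active=2
  pos=6 end -> active=1
  pos=7 start -> active=2
  pos=9 end -> active=1
  pos=9 end -> active=0
Maximum simultaneous active: 4
Minimum registers needed: 4

4


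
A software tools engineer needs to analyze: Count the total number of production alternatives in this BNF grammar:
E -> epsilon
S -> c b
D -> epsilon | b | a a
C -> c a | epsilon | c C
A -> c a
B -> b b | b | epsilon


Counting alternatives per rule:
  E: 1 alternative(s)
  S: 1 alternative(s)
  D: 3 alternative(s)
  C: 3 alternative(s)
  A: 1 alternative(s)
  B: 3 alternative(s)
Sum: 1 + 1 + 3 + 3 + 1 + 3 = 12

12


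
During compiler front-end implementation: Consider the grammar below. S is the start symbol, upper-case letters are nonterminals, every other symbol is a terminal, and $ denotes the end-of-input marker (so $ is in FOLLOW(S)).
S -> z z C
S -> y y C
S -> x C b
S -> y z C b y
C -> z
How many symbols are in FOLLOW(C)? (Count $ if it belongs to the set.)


S is the start symbol and does not occur in any rule body, so FOLLOW(S) = {$}.
Examining every occurrence of C in a rule body:
  S -> z z C : C is at the right end -> add FOLLOW(S) = {$}
  S -> y y C : C is at the right end -> add FOLLOW(S) = {$} (already in the set)
  S -> x C b : C is followed by terminal 'b' -> add 'b'
  S -> y z C b y : C is followed by terminal 'b' -> add 'b' (already in the set)
  C -> z : C does not occur in the body -> contributes nothing
FOLLOW(C) = {b, $}
Count: 2

2


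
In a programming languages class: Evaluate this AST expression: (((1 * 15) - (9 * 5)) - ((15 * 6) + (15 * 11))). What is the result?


Expression: (((1 * 15) - (9 * 5)) - ((15 * 6) + (15 * 11)))
Evaluating step by step:
  1 * 15 = 15
  9 * 5 = 45
  15 - 45 = -30
  15 * 6 = 90
  15 * 11 = 165
  90 + 165 = 255
  -30 - 255 = -285
Result: -285

-285


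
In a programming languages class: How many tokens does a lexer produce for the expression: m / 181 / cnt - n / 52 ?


Scanning 'm / 181 / cnt - n / 52'
Token 1: 'm' -> identifier
Token 2: '/' -> operator
Token 3: '181' -> integer_literal
Token 4: '/' -> operator
Token 5: 'cnt' -> identifier
Token 6: '-' -> operator
Token 7: 'n' -> identifier
Token 8: '/' -> operator
Token 9: '52' -> integer_literal
Total tokens: 9

9


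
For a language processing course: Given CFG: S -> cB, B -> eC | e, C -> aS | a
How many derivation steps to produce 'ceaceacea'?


Grammar: S -> cB, B -> eC | e, C -> aS | a
Deriving 'ceaceacea':
Step 1: S -> cB => cB
Step 2: B -> eC => ceC
Step 3: C -> aS => ceaS
Step 4: S -> cB => ceacB
Step 5: B -> eC => ceaceC
Step 6: C -> aS => ceaceaS
Step 7: S -> cB => ceaceacB
Step 8: B -> eC => ceaceaceC
Step 9: C -> a => ceaceacea
Total derivation steps: 9

9


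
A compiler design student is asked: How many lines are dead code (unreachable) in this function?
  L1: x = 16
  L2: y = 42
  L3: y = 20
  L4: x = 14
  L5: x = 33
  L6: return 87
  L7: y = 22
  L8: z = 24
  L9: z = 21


Analyzing control flow:
  L1: reachable (before return)
  L2: reachable (before return)
  L3: reachable (before return)
  L4: reachable (before return)
  L5: reachable (before return)
  L6: reachable (return statement)
  L7: DEAD (after return at L6)
  L8: DEAD (after return at L6)
  L9: DEAD (after return at L6)
Return at L6, total lines = 9
Dead lines: L7 through L9
Count: 3

3


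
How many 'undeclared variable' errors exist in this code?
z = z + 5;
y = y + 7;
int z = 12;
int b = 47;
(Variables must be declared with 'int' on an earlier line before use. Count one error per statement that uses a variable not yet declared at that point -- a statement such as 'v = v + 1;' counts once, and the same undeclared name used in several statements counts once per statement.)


Scanning code line by line:
  Line 1: use 'z' -> ERROR (undeclared)
  Line 2: use 'y' -> ERROR (undeclared)
  Line 3: declare 'z' -> declared = ['z']
  Line 4: declare 'b' -> declared = ['b', 'z']
Total undeclared variable errors: 2

2


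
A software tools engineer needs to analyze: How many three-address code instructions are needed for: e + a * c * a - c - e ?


Expression: e + a * c * a - c - e
Generating three-address code (respecting * over +/- precedence):
  Instruction 1: t1 = a * c
  Instruction 2: t2 = t1 * a
  Instruction 3: t3 = e + t2
  Instruction 4: t4 = t3 - c
  Instruction 5: t5 = t4 - e
Total instructions: 5

5


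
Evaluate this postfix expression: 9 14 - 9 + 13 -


Processing tokens left to right:
Push 9, Push 14
Pop 9 and 14, compute 9 - 14 = -5, push -5
Push 9
Pop -5 and 9, compute -5 + 9 = 4, push 4
Push 13
Pop 4 and 13, compute 4 - 13 = -9, push -9
Stack result: -9

-9


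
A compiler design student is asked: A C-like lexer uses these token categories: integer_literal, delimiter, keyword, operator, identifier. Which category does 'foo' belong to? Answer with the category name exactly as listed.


Token: 'foo'
Checking categories:
  identifier: YES
  integer_literal: no
  operator: no
  keyword: no
  delimiter: no
Category: identifier

identifier


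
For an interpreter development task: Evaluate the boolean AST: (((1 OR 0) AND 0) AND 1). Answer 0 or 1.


Step 1: Evaluate inner node
  1 OR 0 = 1
Step 2: Evaluate next node
  1 AND 0 = 0
Step 3: Evaluate root node
  0 AND 1 = 0

0


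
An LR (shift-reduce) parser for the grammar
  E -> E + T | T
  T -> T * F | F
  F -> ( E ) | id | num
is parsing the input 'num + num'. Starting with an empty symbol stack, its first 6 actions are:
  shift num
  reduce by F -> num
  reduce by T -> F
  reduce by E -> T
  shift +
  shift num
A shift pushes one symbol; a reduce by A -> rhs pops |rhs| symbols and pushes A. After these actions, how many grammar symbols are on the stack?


Tracking the symbol stack through each action:
  Action 1: shift 'num' : push -> stack = [num] (size 1)
  Action 2: reduce by F -> num : pop 1, push F -> stack = [F] (size 1)
  Action 3: reduce by T -> F : pop 1, push T -> stack = [T] (size 1)
  Action 4: reduce by E -> T : pop 1, push E -> stack = [E] (size 1)
  Action 5: shift '+' : push -> stack = [E, +] (size 2)
  Action 6: shift 'num' : push -> stack = [E, +, num] (size 3)
Final stack size: 3

3


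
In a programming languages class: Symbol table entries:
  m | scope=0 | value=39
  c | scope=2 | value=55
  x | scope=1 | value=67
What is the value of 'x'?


Searching symbol table for 'x':
  m | scope=0 | value=39
  c | scope=2 | value=55
  x | scope=1 | value=67 <- MATCH
Found 'x' at scope 1 with value 67

67


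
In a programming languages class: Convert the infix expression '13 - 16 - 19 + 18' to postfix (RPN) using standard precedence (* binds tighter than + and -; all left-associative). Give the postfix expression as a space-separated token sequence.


Applying the shunting-yard algorithm:
  Operand 13 -> output
  Push '-' onto operator stack -> op-stack: [-]
  Operand 16 -> output
  See '-' (prec 1); top '-' (prec 1) >= it -> pop '-' to output
  Push '-' onto operator stack -> op-stack: [-]
  Operand 19 -> output
  See '+' (prec 1); top '-' (prec 1) >= it -> pop '-' to output
  Push '+' onto operator stack -> op-stack: [+]
  Operand 18 -> output
  End of input: pop '+' to output
Postfix result: 13 16 - 19 - 18 +

13 16 - 19 - 18 +


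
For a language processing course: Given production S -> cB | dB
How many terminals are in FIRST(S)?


Production: S -> cB | dB
Examining each alternative for leading terminals:
  S -> cB : first terminal = 'c'
  S -> dB : first terminal = 'd'
FIRST(S) = {c, d}
Count: 2

2


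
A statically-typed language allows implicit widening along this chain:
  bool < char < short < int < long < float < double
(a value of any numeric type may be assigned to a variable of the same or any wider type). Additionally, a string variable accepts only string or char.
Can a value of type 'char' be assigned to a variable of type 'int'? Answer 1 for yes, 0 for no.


Target variable type: int
Source value type: char
Numeric ranks: char=1, int=3
Widening allowed iff rank(source) <= rank(target): 1 <= 3? Yes
Result: 1

1


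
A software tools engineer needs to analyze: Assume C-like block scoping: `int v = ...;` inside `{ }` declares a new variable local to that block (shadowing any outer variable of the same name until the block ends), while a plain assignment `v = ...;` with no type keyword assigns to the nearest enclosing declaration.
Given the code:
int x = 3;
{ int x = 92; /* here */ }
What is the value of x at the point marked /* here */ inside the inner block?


Analyzing scoping rules:
Outer scope: declares x = 3
Inner block: 'int x = 92;' declares a NEW x that shadows the outer one
Inside the block the inner declaration is in scope -> 92
Result: 92

92


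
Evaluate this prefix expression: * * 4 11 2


Parsing prefix expression: * * 4 11 2
Step 1: Innermost operation '* 4 11'
  4 * 11 = 44
Step 2: Outer operation '* [44] 2'
  44 * 2 = 88

88


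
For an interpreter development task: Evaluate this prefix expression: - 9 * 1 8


Parsing prefix expression: - 9 * 1 8
Step 1: Innermost operation '* 1 8'
  1 * 8 = 8
Step 2: Outer operation '- 9 [8]'
  9 - 8 = 1

1


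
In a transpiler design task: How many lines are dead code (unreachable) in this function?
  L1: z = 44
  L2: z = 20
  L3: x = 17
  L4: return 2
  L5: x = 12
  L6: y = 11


Analyzing control flow:
  L1: reachable (before return)
  L2: reachable (before return)
  L3: reachable (before return)
  L4: reachable (return statement)
  L5: DEAD (after return at L4)
  L6: DEAD (after return at L4)
Return at L4, total lines = 6
Dead lines: L5 through L6
Count: 2

2


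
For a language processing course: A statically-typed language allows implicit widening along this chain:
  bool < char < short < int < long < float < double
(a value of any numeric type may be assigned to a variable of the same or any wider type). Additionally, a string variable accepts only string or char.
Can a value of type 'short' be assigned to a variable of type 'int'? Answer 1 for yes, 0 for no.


Target variable type: int
Source value type: short
Numeric ranks: short=2, int=3
Widening allowed iff rank(source) <= rank(target): 2 <= 3? Yes
Result: 1

1


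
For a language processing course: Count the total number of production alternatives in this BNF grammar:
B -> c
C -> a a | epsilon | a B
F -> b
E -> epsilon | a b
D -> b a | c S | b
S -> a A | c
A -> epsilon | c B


Counting alternatives per rule:
  B: 1 alternative(s)
  C: 3 alternative(s)
  F: 1 alternative(s)
  E: 2 alternative(s)
  D: 3 alternative(s)
  S: 2 alternative(s)
  A: 2 alternative(s)
Sum: 1 + 3 + 1 + 2 + 3 + 2 + 2 = 14

14


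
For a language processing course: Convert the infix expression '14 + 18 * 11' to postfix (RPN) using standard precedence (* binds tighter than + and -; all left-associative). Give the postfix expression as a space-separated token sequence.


Applying the shunting-yard algorithm:
  Operand 14 -> output
  Push '+' onto operator stack -> op-stack: [+]
  Operand 18 -> output
  Push '*' onto operator stack -> op-stack: [+, *]
  Operand 11 -> output
  End of input: pop '*' to output
  End of input: pop '+' to output
Postfix result: 14 18 11 * +

14 18 11 * +


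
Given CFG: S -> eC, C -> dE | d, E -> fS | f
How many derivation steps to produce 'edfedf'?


Grammar: S -> eC, C -> dE | d, E -> fS | f
Deriving 'edfedf':
Step 1: S -> eC => eC
Step 2: C -> dE => edE
Step 3: E -> fS => edfS
Step 4: S -> eC => edfeC
Step 5: C -> dE => edfedE
Step 6: E -> f => edfedf
Total derivation steps: 6

6


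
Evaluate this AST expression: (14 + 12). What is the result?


Expression: (14 + 12)
Evaluating step by step:
  14 + 12 = 26
Result: 26

26


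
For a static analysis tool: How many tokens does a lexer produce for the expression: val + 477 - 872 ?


Scanning 'val + 477 - 872'
Token 1: 'val' -> identifier
Token 2: '+' -> operator
Token 3: '477' -> integer_literal
Token 4: '-' -> operator
Token 5: '872' -> integer_literal
Total tokens: 5

5


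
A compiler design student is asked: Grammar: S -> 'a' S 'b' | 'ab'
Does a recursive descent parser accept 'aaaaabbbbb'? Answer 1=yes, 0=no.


Grammar accepts strings of the form a^n b^n (n >= 1)
Word: 'aaaaabbbbb'
Counting: 5 a's and 5 b's
Check: 5 == 5? Yes
Derivation (S -> aSb applied 4 time(s), then S -> ab): S => aSb => aaSbb => aaaSbbb => aaaaSbbbb => aaaaabbbbb
Accepted

1


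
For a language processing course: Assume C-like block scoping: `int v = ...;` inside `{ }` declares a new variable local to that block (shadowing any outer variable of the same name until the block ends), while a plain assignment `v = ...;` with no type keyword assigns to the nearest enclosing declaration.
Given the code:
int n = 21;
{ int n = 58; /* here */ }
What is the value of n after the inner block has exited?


Analyzing scoping rules:
Outer scope: declares n = 21
Inner block: 'int n = 58;' declares a NEW n that shadows the outer one
When the block exits the inner n goes out of scope; the outer n was never modified -> 21
Result: 21

21


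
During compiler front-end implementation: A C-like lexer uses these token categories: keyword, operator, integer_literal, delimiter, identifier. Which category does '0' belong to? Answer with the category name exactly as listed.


Token: '0'
Checking categories:
  identifier: no
  integer_literal: YES
  operator: no
  keyword: no
  delimiter: no
Category: integer_literal

integer_literal


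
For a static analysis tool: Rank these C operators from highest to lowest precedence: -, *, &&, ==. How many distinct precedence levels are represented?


Looking up precedence for each operator:
  - -> precedence 5
  * -> precedence 6
  && -> precedence 2
  == -> precedence 3
Sorted highest to lowest: *, -, ==, &&
Distinct precedence values: [6, 5, 3, 2]
Number of distinct levels: 4

4


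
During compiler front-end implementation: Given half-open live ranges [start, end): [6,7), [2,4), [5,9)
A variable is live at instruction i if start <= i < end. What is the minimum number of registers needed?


Live ranges:
  Var0: [6, 7)
  Var1: [2, 4)
  Var2: [5, 9)
Sweep-line events (position, delta, active):
  pos=2 start -> active=1
  pos=4 end -> active=0
  pos=5 start -> active=1
  pos=6 start -> active=2
  pos=7 end -> active=1
  pos=9 end -> active=0
Maximum simultaneous active: 2
Minimum registers needed: 2

2


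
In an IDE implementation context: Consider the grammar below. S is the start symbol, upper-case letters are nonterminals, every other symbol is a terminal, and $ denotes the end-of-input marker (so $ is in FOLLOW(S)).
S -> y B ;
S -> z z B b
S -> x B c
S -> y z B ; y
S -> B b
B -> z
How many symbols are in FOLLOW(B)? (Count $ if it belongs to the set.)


S is the start symbol and does not occur in any rule body, so FOLLOW(S) = {$}.
Examining every occurrence of B in a rule body:
  S -> y B ; : B is followed by terminal ';' -> add ';'
  S -> z z B b : B is followed by terminal 'b' -> add 'b'
  S -> x B c : B is followed by terminal 'c' -> add 'c'
  S -> y z B ; y : B is followed by terminal ';' -> add ';' (already in the set)
  S -> B b : B is followed by terminal 'b' -> add 'b' (already in the set)
  B -> z : B does not occur in the body -> contributes nothing
FOLLOW(B) = {;, b, c}
Count: 3

3


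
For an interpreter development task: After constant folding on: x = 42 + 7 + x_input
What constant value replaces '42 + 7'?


Identifying constant sub-expression:
  Original: x = 42 + 7 + x_input
  42 and 7 are both compile-time constants
  Evaluating: 42 + 7 = 49
  After folding: x = 49 + x_input

49


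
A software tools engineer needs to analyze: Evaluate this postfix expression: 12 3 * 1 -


Processing tokens left to right:
Push 12, Push 3
Pop 12 and 3, compute 12 * 3 = 36, push 36
Push 1
Pop 36 and 1, compute 36 - 1 = 35, push 35
Stack result: 35

35


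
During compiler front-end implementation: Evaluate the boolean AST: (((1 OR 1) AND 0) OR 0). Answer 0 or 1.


Step 1: Evaluate inner node
  1 OR 1 = 1
Step 2: Evaluate next node
  1 AND 0 = 0
Step 3: Evaluate root node
  0 OR 0 = 0

0


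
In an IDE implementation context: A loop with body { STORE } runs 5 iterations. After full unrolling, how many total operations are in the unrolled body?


Loop body operations: STORE (1 op per iteration)
Unrolling 5 iterations:
  Iteration 1: STORE (1 ops)
  Iteration 2: STORE (1 ops)
  Iteration 3: STORE (1 ops)
  Iteration 4: STORE (1 ops)
  Iteration 5: STORE (1 ops)
Total: 5 iterations * 1 ops/iter = 5 operations

5


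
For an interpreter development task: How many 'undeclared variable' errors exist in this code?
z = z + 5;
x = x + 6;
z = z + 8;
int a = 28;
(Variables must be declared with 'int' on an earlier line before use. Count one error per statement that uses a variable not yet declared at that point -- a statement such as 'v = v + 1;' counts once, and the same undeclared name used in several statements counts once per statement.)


Scanning code line by line:
  Line 1: use 'z' -> ERROR (undeclared)
  Line 2: use 'x' -> ERROR (undeclared)
  Line 3: use 'z' -> ERROR (undeclared)
  Line 4: declare 'a' -> declared = ['a']
Total undeclared variable errors: 3

3


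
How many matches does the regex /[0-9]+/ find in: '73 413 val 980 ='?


Pattern: /[0-9]+/ (int literals)
Input: '73 413 val 980 ='
Scanning for matches:
  Match 1: '73'
  Match 2: '413'
  Match 3: '980'
Total matches: 3

3


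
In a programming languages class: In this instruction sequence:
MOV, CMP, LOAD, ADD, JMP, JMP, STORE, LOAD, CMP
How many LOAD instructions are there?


Scanning instruction sequence for LOAD:
  Position 1: MOV
  Position 2: CMP
  Position 3: LOAD <- MATCH
  Position 4: ADD
  Position 5: JMP
  Position 6: JMP
  Position 7: STORE
  Position 8: LOAD <- MATCH
  Position 9: CMP
Matches at positions: [3, 8]
Total LOAD count: 2

2


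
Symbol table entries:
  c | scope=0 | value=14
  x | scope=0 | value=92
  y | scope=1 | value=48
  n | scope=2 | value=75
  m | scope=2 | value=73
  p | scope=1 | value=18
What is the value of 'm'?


Searching symbol table for 'm':
  c | scope=0 | value=14
  x | scope=0 | value=92
  y | scope=1 | value=48
  n | scope=2 | value=75
  m | scope=2 | value=73 <- MATCH
  p | scope=1 | value=18
Found 'm' at scope 2 with value 73

73


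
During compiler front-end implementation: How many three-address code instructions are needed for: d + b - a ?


Expression: d + b - a
Generating three-address code (respecting * over +/- precedence):
  Instruction 1: t1 = d + b
  Instruction 2: t2 = t1 - a
Total instructions: 2

2


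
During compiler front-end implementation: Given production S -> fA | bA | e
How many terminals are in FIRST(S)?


Production: S -> fA | bA | e
Examining each alternative for leading terminals:
  S -> fA : first terminal = 'f'
  S -> bA : first terminal = 'b'
  S -> e : first terminal = 'e'
FIRST(S) = {b, e, f}
Count: 3

3


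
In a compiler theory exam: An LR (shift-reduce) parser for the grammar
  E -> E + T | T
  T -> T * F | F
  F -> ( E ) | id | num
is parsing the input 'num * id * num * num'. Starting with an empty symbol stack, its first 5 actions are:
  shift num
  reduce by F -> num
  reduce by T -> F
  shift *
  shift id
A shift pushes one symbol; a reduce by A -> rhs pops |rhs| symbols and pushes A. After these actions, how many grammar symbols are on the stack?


Tracking the symbol stack through each action:
  Action 1: shift 'num' : push -> stack = [num] (size 1)
  Action 2: reduce by F -> num : pop 1, push F -> stack = [F] (size 1)
  Action 3: reduce by T -> F : pop 1, push T -> stack = [T] (size 1)
  Action 4: shift '*' : push -> stack = [T, *] (size 2)
  Action 5: shift 'id' : push -> stack = [T, *, id] (size 3)
Final stack size: 3

3


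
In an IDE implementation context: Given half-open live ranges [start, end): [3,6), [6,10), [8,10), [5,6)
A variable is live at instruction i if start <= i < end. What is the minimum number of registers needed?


Live ranges:
  Var0: [3, 6)
  Var1: [6, 10)
  Var2: [8, 10)
  Var3: [5, 6)
Sweep-line events (position, delta, active):
  pos=3 start -> active=1
  pos=5 start -> active=2
  pos=6 end -> active=1
  pos=6 end -> active=0
  pos=6 start -> active=1
  pos=8 start -> active=2
  pos=10 end -> active=1
  pos=10 end -> active=0
Maximum simultaneous active: 2
Minimum registers needed: 2

2


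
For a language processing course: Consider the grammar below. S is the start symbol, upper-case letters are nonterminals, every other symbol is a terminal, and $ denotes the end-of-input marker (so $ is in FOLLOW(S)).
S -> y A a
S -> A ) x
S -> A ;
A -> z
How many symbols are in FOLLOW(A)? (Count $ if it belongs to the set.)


S is the start symbol and does not occur in any rule body, so FOLLOW(S) = {$}.
Examining every occurrence of A in a rule body:
  S -> y A a : A is followed by terminal 'a' -> add 'a'
  S -> A ) x : A is followed by terminal ')' -> add ')'
  S -> A ; : A is followed by terminal ';' -> add ';'
  A -> z : A does not occur in the body -> contributes nothing
FOLLOW(A) = {), ;, a}
Count: 3

3


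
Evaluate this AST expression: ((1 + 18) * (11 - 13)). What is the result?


Expression: ((1 + 18) * (11 - 13))
Evaluating step by step:
  1 + 18 = 19
  11 - 13 = -2
  19 * -2 = -38
Result: -38

-38


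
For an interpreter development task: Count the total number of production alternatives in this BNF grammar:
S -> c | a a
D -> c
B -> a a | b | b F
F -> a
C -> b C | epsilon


Counting alternatives per rule:
  S: 2 alternative(s)
  D: 1 alternative(s)
  B: 3 alternative(s)
  F: 1 alternative(s)
  C: 2 alternative(s)
Sum: 2 + 1 + 3 + 1 + 2 = 9

9


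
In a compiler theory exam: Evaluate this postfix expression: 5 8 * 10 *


Processing tokens left to right:
Push 5, Push 8
Pop 5 and 8, compute 5 * 8 = 40, push 40
Push 10
Pop 40 and 10, compute 40 * 10 = 400, push 400
Stack result: 400

400


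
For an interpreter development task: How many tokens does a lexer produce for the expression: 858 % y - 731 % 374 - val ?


Scanning '858 % y - 731 % 374 - val'
Token 1: '858' -> integer_literal
Token 2: '%' -> operator
Token 3: 'y' -> identifier
Token 4: '-' -> operator
Token 5: '731' -> integer_literal
Token 6: '%' -> operator
Token 7: '374' -> integer_literal
Token 8: '-' -> operator
Token 9: 'val' -> identifier
Total tokens: 9

9


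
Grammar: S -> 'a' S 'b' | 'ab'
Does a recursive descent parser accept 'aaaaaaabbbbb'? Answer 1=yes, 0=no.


Grammar accepts strings of the form a^n b^n (n >= 1)
Word: 'aaaaaaabbbbb'
Counting: 7 a's and 5 b's
Check: 7 == 5? No
Mismatch: a-count != b-count
Rejected

0


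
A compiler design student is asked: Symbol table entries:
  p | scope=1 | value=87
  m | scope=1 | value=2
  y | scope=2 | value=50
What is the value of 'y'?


Searching symbol table for 'y':
  p | scope=1 | value=87
  m | scope=1 | value=2
  y | scope=2 | value=50 <- MATCH
Found 'y' at scope 2 with value 50

50


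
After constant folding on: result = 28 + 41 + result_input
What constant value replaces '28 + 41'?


Identifying constant sub-expression:
  Original: result = 28 + 41 + result_input
  28 and 41 are both compile-time constants
  Evaluating: 28 + 41 = 69
  After folding: result = 69 + result_input

69


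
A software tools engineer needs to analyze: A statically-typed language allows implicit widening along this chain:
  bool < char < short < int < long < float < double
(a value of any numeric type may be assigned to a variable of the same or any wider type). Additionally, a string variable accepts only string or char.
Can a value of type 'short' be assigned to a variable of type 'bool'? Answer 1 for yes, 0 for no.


Target variable type: bool
Source value type: short
Numeric ranks: short=2, bool=0
Widening allowed iff rank(source) <= rank(target): 2 <= 0? No
Result: 0

0


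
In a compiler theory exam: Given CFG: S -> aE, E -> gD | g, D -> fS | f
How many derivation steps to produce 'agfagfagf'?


Grammar: S -> aE, E -> gD | g, D -> fS | f
Deriving 'agfagfagf':
Step 1: S -> aE => aE
Step 2: E -> gD => agD
Step 3: D -> fS => agfS
Step 4: S -> aE => agfaE
Step 5: E -> gD => agfagD
Step 6: D -> fS => agfagfS
Step 7: S -> aE => agfagfaE
Step 8: E -> gD => agfagfagD
Step 9: D -> f => agfagfagf
Total derivation steps: 9

9


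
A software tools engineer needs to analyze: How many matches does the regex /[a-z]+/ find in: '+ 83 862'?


Pattern: /[a-z]+/ (identifiers)
Input: '+ 83 862'
Scanning for matches:
Total matches: 0

0


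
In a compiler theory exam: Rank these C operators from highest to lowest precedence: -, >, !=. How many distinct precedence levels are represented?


Looking up precedence for each operator:
  - -> precedence 5
  > -> precedence 4
  != -> precedence 3
Sorted highest to lowest: -, >, !=
Distinct precedence values: [5, 4, 3]
Number of distinct levels: 3

3


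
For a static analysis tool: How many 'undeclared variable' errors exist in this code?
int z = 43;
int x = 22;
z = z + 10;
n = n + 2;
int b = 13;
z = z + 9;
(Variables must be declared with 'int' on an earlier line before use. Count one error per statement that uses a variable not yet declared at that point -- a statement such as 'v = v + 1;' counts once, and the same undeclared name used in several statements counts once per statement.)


Scanning code line by line:
  Line 1: declare 'z' -> declared = ['z']
  Line 2: declare 'x' -> declared = ['x', 'z']
  Line 3: use 'z' -> OK (declared)
  Line 4: use 'n' -> ERROR (undeclared)
  Line 5: declare 'b' -> declared = ['b', 'x', 'z']
  Line 6: use 'z' -> OK (declared)
Total undeclared variable errors: 1

1


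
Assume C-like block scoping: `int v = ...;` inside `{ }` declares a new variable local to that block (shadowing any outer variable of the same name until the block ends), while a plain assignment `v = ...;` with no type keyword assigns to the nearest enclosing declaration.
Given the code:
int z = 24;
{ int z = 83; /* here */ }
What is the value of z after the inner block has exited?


Analyzing scoping rules:
Outer scope: declares z = 24
Inner block: 'int z = 83;' declares a NEW z that shadows the outer one
When the block exits the inner z goes out of scope; the outer z was never modified -> 24
Result: 24

24


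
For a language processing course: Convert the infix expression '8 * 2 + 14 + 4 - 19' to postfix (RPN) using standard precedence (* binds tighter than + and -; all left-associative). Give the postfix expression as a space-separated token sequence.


Applying the shunting-yard algorithm:
  Operand 8 -> output
  Push '*' onto operator stack -> op-stack: [*]
  Operand 2 -> output
  See '+' (prec 1); top '*' (prec 2) >= it -> pop '*' to output
  Push '+' onto operator stack -> op-stack: [+]
  Operand 14 -> output
  See '+' (prec 1); top '+' (prec 1) >= it -> pop '+' to output
  Push '+' onto operator stack -> op-stack: [+]
  Operand 4 -> output
  See '-' (prec 1); top '+' (prec 1) >= it -> pop '+' to output
  Push '-' onto operator stack -> op-stack: [-]
  Operand 19 -> output
  End of input: pop '-' to output
Postfix result: 8 2 * 14 + 4 + 19 -

8 2 * 14 + 4 + 19 -


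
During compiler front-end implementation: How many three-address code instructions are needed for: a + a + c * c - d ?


Expression: a + a + c * c - d
Generating three-address code (respecting * over +/- precedence):
  Instruction 1: t1 = c * c
  Instruction 2: t2 = a + a
  Instruction 3: t3 = t2 + t1
  Instruction 4: t4 = t3 - d
Total instructions: 4

4


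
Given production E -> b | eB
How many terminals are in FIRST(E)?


Production: E -> b | eB
Examining each alternative for leading terminals:
  E -> b : first terminal = 'b'
  E -> eB : first terminal = 'e'
FIRST(E) = {b, e}
Count: 2

2


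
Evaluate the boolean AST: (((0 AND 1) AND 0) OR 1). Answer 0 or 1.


Step 1: Evaluate inner node
  0 AND 1 = 0
Step 2: Evaluate next node
  0 AND 0 = 0
Step 3: Evaluate root node
  0 OR 1 = 1

1


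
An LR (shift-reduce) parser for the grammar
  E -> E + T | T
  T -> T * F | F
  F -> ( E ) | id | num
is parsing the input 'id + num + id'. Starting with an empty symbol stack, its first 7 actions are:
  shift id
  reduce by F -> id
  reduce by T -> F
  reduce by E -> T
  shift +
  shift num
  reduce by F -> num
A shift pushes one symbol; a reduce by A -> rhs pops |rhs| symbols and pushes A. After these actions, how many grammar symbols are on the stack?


Tracking the symbol stack through each action:
  Action 1: shift 'id' : push -> stack = [id] (size 1)
  Action 2: reduce by F -> id : pop 1, push F -> stack = [F] (size 1)
  Action 3: reduce by T -> F : pop 1, push T -> stack = [T] (size 1)
  Action 4: reduce by E -> T : pop 1, push E -> stack = [E] (size 1)
  Action 5: shift '+' : push -> stack = [E, +] (size 2)
  Action 6: shift 'num' : push -> stack = [E, +, num] (size 3)
  Action 7: reduce by F -> num : pop 1, push F -> stack = [E, +, F] (size 3)
Final stack size: 3

3


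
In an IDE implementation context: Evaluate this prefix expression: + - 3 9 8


Parsing prefix expression: + - 3 9 8
Step 1: Innermost operation '- 3 9'
  3 - 9 = -6
Step 2: Outer operation '+ [-6] 8'
  -6 + 8 = 2

2


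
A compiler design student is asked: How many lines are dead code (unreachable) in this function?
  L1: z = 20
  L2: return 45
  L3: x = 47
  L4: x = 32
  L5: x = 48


Analyzing control flow:
  L1: reachable (before return)
  L2: reachable (return statement)
  L3: DEAD (after return at L2)
  L4: DEAD (after return at L2)
  L5: DEAD (after return at L2)
Return at L2, total lines = 5
Dead lines: L3 through L5
Count: 3

3


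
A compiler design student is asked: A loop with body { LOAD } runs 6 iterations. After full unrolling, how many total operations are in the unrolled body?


Loop body operations: LOAD (1 op per iteration)
Unrolling 6 iterations:
  Iteration 1: LOAD (1 ops)
  Iteration 2: LOAD (1 ops)
  Iteration 3: LOAD (1 ops)
  Iteration 4: LOAD (1 ops)
  Iteration 5: LOAD (1 ops)
  Iteration 6: LOAD (1 ops)
Total: 6 iterations * 1 ops/iter = 6 operations

6


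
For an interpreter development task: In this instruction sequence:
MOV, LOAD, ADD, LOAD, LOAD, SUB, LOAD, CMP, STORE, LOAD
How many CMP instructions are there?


Scanning instruction sequence for CMP:
  Position 1: MOV
  Position 2: LOAD
  Position 3: ADD
  Position 4: LOAD
  Position 5: LOAD
  Position 6: SUB
  Position 7: LOAD
  Position 8: CMP <- MATCH
  Position 9: STORE
  Position 10: LOAD
Matches at positions: [8]
Total CMP count: 1

1


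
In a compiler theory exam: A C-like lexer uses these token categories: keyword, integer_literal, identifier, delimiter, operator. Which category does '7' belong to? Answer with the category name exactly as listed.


Token: '7'
Checking categories:
  identifier: no
  integer_literal: YES
  operator: no
  keyword: no
  delimiter: no
Category: integer_literal

integer_literal


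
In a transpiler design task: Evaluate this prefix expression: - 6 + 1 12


Parsing prefix expression: - 6 + 1 12
Step 1: Innermost operation '+ 1 12'
  1 + 12 = 13
Step 2: Outer operation '- 6 [13]'
  6 - 13 = -7

-7


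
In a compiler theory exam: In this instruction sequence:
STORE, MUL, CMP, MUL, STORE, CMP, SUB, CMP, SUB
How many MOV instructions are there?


Scanning instruction sequence for MOV:
  Position 1: STORE
  Position 2: MUL
  Position 3: CMP
  Position 4: MUL
  Position 5: STORE
  Position 6: CMP
  Position 7: SUB
  Position 8: CMP
  Position 9: SUB
Matches at positions: []
Total MOV count: 0

0


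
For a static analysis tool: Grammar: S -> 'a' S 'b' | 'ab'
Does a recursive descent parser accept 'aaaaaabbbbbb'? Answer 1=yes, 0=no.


Grammar accepts strings of the form a^n b^n (n >= 1)
Word: 'aaaaaabbbbbb'
Counting: 6 a's and 6 b's
Check: 6 == 6? Yes
Derivation (S -> aSb applied 5 time(s), then S -> ab): S => aSb => aaSbb => aaaSbbb => aaaaSbbbb => aaaaaSbbbbb => aaaaaabbbbbb
Accepted

1


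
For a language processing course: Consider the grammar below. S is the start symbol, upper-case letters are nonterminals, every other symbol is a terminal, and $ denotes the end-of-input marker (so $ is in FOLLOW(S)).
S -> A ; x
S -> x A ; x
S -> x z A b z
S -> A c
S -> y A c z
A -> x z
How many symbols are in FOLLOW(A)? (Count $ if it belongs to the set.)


S is the start symbol and does not occur in any rule body, so FOLLOW(S) = {$}.
Examining every occurrence of A in a rule body:
  S -> A ; x : A is followed by terminal ';' -> add ';'
  S -> x A ; x : A is followed by terminal ';' -> add ';' (already in the set)
  S -> x z A b z : A is followed by terminal 'b' -> add 'b'
  S -> A c : A is followed by terminal 'c' -> add 'c'
  S -> y A c z : A is followed by terminal 'c' -> add 'c' (already in the set)
  A -> x z : A does not occur in the body -> contributes nothing
FOLLOW(A) = {;, b, c}
Count: 3

3


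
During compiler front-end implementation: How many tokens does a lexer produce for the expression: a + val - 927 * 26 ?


Scanning 'a + val - 927 * 26'
Token 1: 'a' -> identifier
Token 2: '+' -> operator
Token 3: 'val' -> identifier
Token 4: '-' -> operator
Token 5: '927' -> integer_literal
Token 6: '*' -> operator
Token 7: '26' -> integer_literal
Total tokens: 7

7


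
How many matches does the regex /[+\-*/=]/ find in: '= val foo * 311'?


Pattern: /[+\-*/=]/ (operators)
Input: '= val foo * 311'
Scanning for matches:
  Match 1: '='
  Match 2: '*'
Total matches: 2

2


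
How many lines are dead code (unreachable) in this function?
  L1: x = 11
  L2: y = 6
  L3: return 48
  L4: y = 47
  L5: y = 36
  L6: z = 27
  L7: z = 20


Analyzing control flow:
  L1: reachable (before return)
  L2: reachable (before return)
  L3: reachable (return statement)
  L4: DEAD (after return at L3)
  L5: DEAD (after return at L3)
  L6: DEAD (after return at L3)
  L7: DEAD (after return at L3)
Return at L3, total lines = 7
Dead lines: L4 through L7
Count: 4

4


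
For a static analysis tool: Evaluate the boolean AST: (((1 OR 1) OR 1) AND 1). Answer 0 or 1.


Step 1: Evaluate inner node
  1 OR 1 = 1
Step 2: Evaluate next node
  1 OR 1 = 1
Step 3: Evaluate root node
  1 AND 1 = 1

1


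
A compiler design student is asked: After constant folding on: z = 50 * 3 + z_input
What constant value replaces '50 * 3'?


Identifying constant sub-expression:
  Original: z = 50 * 3 + z_input
  50 and 3 are both compile-time constants
  Evaluating: 50 * 3 = 150
  After folding: z = 150 + z_input

150


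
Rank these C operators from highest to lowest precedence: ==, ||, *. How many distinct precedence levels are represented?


Looking up precedence for each operator:
  == -> precedence 3
  || -> precedence 1
  * -> precedence 6
Sorted highest to lowest: *, ==, ||
Distinct precedence values: [6, 3, 1]
Number of distinct levels: 3

3


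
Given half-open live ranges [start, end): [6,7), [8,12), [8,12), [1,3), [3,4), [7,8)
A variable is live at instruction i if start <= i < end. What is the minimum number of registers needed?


Live ranges:
  Var0: [6, 7)
  Var1: [8, 12)
  Var2: [8, 12)
  Var3: [1, 3)
  Var4: [3, 4)
  Var5: [7, 8)
Sweep-line events (position, delta, active):
  pos=1 start -> active=1
  pos=3 end -> active=0
  pos=3 start -> active=1
  pos=4 end -> active=0
  pos=6 start -> active=1
  pos=7 end -> active=0
  pos=7 start -> active=1
  pos=8 end -> active=0
  pos=8 start -> active=1
  pos=8 start -> active=2
  pos=12 end -> active=1
  pos=12 end -> active=0
Maximum simultaneous active: 2
Minimum registers needed: 2

2


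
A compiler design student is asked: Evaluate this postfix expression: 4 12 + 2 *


Processing tokens left to right:
Push 4, Push 12
Pop 4 and 12, compute 4 + 12 = 16, push 16
Push 2
Pop 16 and 2, compute 16 * 2 = 32, push 32
Stack result: 32

32


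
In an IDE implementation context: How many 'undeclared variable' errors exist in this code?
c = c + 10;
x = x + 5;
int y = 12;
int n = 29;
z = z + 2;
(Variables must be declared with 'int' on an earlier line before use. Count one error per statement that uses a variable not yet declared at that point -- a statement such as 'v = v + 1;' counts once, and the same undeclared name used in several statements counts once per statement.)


Scanning code line by line:
  Line 1: use 'c' -> ERROR (undeclared)
  Line 2: use 'x' -> ERROR (undeclared)
  Line 3: declare 'y' -> declared = ['y']
  Line 4: declare 'n' -> declared = ['n', 'y']
  Line 5: use 'z' -> ERROR (undeclared)
Total undeclared variable errors: 3

3
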